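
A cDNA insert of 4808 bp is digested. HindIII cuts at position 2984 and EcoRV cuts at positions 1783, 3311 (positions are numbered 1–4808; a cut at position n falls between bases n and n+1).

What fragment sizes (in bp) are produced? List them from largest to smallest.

1783, 1497, 1201, 327 bp

Combined cut positions (sorted): 1783, 2984, 3311.
Linear molecule, 3 cuts → 4 fragments:
  1783 − 0 = 1783 bp
  2984 − 1783 = 1201 bp
  3311 − 2984 = 327 bp
  4808 − 3311 = 1497 bp
Sorted largest to smallest: 1783, 1497, 1201, 327 bp.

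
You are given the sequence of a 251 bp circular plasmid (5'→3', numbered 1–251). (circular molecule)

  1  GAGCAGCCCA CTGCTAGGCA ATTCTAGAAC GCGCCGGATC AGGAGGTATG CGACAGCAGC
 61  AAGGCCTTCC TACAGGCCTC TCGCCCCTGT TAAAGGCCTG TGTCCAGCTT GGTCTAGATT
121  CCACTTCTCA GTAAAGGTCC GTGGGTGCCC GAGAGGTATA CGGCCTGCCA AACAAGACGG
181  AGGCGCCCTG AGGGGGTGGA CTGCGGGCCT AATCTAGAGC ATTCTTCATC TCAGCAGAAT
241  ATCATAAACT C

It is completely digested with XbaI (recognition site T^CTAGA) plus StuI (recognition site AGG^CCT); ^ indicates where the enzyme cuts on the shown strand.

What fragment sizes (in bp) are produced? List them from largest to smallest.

100, 61, 41, 20, 17, 12 bp

XbaI sites (TCTAGA) start at positions 23, 113, 213.
XbaI cuts after the first base of each site, so after positions 23, 113, 213.
StuI sites (AGGCCT) start at positions 62, 74, 94.
StuI cuts after base 3 of each site, so after positions 64, 76, 96.
Combined cut positions: 23, 64, 76, 96, 113, 213.
Circular molecule, 6 cuts → 6 fragments:
  24–64 → 41 bp
  65–76 → 12 bp
  77–96 → 20 bp
  97–113 → 17 bp
  114–213 → 100 bp
  214–251 then 1–23 → 38 + 23 = 61 bp
Sorted largest to smallest: 100, 61, 41, 20, 17, 12 bp.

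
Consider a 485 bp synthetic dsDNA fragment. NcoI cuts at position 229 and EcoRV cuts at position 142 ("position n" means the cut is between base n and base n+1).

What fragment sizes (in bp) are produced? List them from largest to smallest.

Combined cut positions (sorted): 142, 229.
Linear molecule, 2 cuts → 3 fragments:
  142 − 0 = 142 bp
  229 − 142 = 87 bp
  485 − 229 = 256 bp
Sorted largest to smallest: 256, 142, 87 bp.

256, 142, 87 bp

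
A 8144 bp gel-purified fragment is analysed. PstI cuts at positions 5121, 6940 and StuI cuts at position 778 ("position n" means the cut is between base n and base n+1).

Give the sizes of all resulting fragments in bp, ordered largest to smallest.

Combined cut positions (sorted): 778, 5121, 6940.
Linear molecule, 3 cuts → 4 fragments:
  778 − 0 = 778 bp
  5121 − 778 = 4343 bp
  6940 − 5121 = 1819 bp
  8144 − 6940 = 1204 bp
Sorted largest to smallest: 4343, 1819, 1204, 778 bp.

4343, 1819, 1204, 778 bp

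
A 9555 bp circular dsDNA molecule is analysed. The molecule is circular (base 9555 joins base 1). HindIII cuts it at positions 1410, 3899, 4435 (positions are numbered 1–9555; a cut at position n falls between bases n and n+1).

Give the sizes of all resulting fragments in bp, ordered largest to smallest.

6530, 2489, 536 bp

Circular molecule, 3 cuts → 3 fragments:
  3899 − 1410 = 2489 bp
  4435 − 3899 = 536 bp
  wrap: 9555 − 4435 + 1410 = 6530 bp
Sorted largest to smallest: 6530, 2489, 536 bp.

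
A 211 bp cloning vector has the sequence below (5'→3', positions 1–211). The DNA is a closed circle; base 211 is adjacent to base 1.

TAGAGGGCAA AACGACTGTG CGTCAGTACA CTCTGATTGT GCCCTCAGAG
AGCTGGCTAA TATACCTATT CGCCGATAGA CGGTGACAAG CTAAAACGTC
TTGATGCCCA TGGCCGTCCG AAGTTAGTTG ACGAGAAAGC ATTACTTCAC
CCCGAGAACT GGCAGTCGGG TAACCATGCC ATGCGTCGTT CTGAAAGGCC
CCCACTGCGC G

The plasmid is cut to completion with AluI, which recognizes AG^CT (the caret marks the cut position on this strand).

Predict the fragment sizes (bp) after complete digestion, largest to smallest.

173, 38 bp

AluI sites (AGCT) start at positions 51, 89.
AluI cuts after base 2 of each site, so after positions 52, 90.
Circular molecule, 2 cuts → 2 fragments:
  53–90 → 38 bp
  91–211 then 1–52 → 121 + 52 = 173 bp
Sorted largest to smallest: 173, 38 bp.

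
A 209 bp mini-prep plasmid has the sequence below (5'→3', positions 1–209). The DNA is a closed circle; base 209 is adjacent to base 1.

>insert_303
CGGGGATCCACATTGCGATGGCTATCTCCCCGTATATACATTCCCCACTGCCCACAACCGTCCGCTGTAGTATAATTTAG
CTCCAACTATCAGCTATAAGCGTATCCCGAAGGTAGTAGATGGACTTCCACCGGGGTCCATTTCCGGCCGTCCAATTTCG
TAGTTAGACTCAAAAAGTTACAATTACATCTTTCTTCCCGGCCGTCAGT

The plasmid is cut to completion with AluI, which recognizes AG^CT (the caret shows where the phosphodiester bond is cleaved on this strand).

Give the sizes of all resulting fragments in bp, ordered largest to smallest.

AluI sites (AGCT) start at positions 79, 92.
AluI cuts after base 2 of each site, so after positions 80, 93.
Circular molecule, 2 cuts → 2 fragments:
  81–93 → 13 bp
  94–209 then 1–80 → 116 + 80 = 196 bp
Sorted largest to smallest: 196, 13 bp.

196, 13 bp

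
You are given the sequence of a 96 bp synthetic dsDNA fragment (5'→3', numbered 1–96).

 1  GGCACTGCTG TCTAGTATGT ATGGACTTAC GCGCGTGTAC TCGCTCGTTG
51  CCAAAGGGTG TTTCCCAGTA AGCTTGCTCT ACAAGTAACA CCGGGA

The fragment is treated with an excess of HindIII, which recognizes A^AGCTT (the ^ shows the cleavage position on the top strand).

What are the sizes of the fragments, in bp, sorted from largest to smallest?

The HindIII site (AAGCTT) starts at position 70.
HindIII cuts after the first base of each site, so after position 70.
Linear molecule, 1 cut → 2 fragments:
  1–70 → 70 bp
  71–96 → 26 bp
Sorted largest to smallest: 70, 26 bp.

70, 26 bp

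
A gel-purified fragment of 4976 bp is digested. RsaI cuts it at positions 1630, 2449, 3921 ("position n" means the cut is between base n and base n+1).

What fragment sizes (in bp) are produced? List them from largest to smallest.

Linear molecule, 3 cuts → 4 fragments:
  1630 − 0 = 1630 bp
  2449 − 1630 = 819 bp
  3921 − 2449 = 1472 bp
  4976 − 3921 = 1055 bp
Sorted largest to smallest: 1630, 1472, 1055, 819 bp.

1630, 1472, 1055, 819 bp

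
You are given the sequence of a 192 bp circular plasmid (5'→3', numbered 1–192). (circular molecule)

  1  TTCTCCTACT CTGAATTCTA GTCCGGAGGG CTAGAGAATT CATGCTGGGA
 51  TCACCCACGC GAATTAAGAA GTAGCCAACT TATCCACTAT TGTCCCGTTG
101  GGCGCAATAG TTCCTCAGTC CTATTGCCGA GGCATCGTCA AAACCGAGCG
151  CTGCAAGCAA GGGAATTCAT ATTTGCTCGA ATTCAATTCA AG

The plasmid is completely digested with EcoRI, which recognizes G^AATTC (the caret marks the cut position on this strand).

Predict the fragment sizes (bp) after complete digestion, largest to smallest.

EcoRI sites (GAATTC) start at positions 13, 36, 163, 179.
EcoRI cuts after the first base of each site, so after positions 13, 36, 163, 179.
Circular molecule, 4 cuts → 4 fragments:
  14–36 → 23 bp
  37–163 → 127 bp
  164–179 → 16 bp
  180–192 then 1–13 → 13 + 13 = 26 bp
Sorted largest to smallest: 127, 26, 23, 16 bp.

127, 26, 23, 16 bp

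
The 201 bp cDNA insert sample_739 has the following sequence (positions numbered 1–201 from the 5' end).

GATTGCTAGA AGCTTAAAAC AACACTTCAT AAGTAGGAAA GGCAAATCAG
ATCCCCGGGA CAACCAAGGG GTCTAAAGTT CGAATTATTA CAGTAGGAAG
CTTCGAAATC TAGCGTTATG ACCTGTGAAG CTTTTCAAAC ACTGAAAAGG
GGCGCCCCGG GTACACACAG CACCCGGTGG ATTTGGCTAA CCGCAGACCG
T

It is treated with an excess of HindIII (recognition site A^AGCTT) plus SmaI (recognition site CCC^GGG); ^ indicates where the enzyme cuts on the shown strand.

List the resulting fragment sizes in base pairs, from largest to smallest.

HindIII sites (AAGCTT) start at positions 10, 98, 128.
HindIII cuts after the first base of each site, so after positions 10, 98, 128.
SmaI sites (CCCGGG) start at positions 54, 156.
SmaI cuts after base 3 of each site, so after positions 56, 158.
Combined cut positions: 10, 56, 98, 128, 158.
Linear molecule, 5 cuts → 6 fragments:
  1–10 → 10 bp
  11–56 → 46 bp
  57–98 → 42 bp
  99–128 → 30 bp
  129–158 → 30 bp
  159–201 → 43 bp
Sorted largest to smallest: 46, 43, 42, 30, 30, 10 bp.

46, 43, 42, 30, 30, 10 bp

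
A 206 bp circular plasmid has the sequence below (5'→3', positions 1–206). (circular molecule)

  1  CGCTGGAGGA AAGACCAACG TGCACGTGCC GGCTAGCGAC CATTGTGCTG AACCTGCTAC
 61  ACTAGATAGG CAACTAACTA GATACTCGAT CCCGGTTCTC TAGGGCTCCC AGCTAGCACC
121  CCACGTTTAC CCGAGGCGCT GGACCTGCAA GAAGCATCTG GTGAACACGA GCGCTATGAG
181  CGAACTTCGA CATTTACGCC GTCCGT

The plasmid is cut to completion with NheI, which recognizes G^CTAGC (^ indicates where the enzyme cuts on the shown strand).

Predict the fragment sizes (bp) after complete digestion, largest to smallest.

NheI sites (GCTAGC) start at positions 32, 112.
NheI cuts after the first base of each site, so after positions 32, 112.
Circular molecule, 2 cuts → 2 fragments:
  33–112 → 80 bp
  113–206 then 1–32 → 94 + 32 = 126 bp
Sorted largest to smallest: 126, 80 bp.

126, 80 bp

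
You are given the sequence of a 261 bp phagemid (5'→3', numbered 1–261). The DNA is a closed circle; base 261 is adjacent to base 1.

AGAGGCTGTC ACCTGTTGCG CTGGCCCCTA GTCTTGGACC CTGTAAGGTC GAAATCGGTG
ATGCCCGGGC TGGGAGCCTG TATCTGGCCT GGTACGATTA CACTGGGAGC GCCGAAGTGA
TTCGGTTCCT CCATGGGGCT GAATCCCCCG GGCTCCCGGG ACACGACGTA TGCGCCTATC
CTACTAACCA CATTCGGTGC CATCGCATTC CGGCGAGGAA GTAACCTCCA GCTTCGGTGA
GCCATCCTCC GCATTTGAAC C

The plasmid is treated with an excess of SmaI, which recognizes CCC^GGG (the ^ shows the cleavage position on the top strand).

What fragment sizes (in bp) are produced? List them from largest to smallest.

SmaI sites (CCCGGG) start at positions 64, 147, 155.
SmaI cuts after base 3 of each site, so after positions 66, 149, 157.
Circular molecule, 3 cuts → 3 fragments:
  67–149 → 83 bp
  150–157 → 8 bp
  158–261 then 1–66 → 104 + 66 = 170 bp
Sorted largest to smallest: 170, 83, 8 bp.

170, 83, 8 bp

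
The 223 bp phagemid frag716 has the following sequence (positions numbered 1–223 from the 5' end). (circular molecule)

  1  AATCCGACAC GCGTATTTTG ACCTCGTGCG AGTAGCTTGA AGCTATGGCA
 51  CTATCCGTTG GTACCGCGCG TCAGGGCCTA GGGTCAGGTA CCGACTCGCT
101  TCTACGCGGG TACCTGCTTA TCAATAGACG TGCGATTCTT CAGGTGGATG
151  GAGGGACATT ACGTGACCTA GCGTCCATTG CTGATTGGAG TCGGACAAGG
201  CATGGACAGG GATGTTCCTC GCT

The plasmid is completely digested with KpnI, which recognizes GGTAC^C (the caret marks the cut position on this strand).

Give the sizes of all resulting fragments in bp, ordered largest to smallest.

174, 27, 22 bp

KpnI sites (GGTACC) start at positions 60, 87, 109.
KpnI cuts after base 5 of each site (before the last base), so after positions 64, 91, 113.
Circular molecule, 3 cuts → 3 fragments:
  65–91 → 27 bp
  92–113 → 22 bp
  114–223 then 1–64 → 110 + 64 = 174 bp
Sorted largest to smallest: 174, 27, 22 bp.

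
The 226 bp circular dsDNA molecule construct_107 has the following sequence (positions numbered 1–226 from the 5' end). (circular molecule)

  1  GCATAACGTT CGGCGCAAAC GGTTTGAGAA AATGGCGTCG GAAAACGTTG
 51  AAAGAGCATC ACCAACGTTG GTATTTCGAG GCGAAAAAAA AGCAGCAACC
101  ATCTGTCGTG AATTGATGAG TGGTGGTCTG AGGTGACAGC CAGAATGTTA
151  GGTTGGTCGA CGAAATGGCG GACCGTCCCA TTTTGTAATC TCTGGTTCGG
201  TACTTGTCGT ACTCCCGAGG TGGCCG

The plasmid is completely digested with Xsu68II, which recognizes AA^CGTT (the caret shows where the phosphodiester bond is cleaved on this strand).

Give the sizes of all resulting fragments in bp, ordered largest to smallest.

167, 39, 20 bp

Xsu68II sites (AACGTT) start at positions 5, 44, 64.
Xsu68II cuts after base 2 of each site, so after positions 6, 45, 65.
Circular molecule, 3 cuts → 3 fragments:
  7–45 → 39 bp
  46–65 → 20 bp
  66–226 then 1–6 → 161 + 6 = 167 bp
Sorted largest to smallest: 167, 39, 20 bp.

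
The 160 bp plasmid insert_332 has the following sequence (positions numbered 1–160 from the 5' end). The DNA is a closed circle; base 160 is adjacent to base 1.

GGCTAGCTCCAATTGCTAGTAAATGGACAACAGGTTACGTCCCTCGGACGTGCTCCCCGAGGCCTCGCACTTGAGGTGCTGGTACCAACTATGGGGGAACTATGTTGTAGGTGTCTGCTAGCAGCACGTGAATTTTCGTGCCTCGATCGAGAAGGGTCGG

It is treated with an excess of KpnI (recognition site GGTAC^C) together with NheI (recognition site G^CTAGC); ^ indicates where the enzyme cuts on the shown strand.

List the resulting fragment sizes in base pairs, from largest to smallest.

The KpnI site (GGTACC) starts at position 81.
KpnI cuts after base 5 of each site (before the last base), so after position 85.
NheI sites (GCTAGC) start at positions 2, 117.
NheI cuts after the first base of each site, so after positions 2, 117.
Combined cut positions: 2, 85, 117.
Circular molecule, 3 cuts → 3 fragments:
  3–85 → 83 bp
  86–117 → 32 bp
  118–160 then 1–2 → 43 + 2 = 45 bp
Sorted largest to smallest: 83, 45, 32 bp.

83, 45, 32 bp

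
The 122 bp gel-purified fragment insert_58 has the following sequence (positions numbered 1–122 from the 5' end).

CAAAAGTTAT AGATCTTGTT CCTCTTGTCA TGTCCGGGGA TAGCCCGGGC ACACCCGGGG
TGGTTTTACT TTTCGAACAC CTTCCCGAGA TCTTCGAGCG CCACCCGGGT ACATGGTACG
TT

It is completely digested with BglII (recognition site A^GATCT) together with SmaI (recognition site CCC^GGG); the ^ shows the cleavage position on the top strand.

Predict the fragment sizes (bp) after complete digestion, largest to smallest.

BglII sites (AGATCT) start at positions 11, 88.
BglII cuts after the first base of each site, so after positions 11, 88.
SmaI sites (CCCGGG) start at positions 44, 54, 104.
SmaI cuts after base 3 of each site, so after positions 46, 56, 106.
Combined cut positions: 11, 46, 56, 88, 106.
Linear molecule, 5 cuts → 6 fragments:
  1–11 → 11 bp
  12–46 → 35 bp
  47–56 → 10 bp
  57–88 → 32 bp
  89–106 → 18 bp
  107–122 → 16 bp
Sorted largest to smallest: 35, 32, 18, 16, 11, 10 bp.

35, 32, 18, 16, 11, 10 bp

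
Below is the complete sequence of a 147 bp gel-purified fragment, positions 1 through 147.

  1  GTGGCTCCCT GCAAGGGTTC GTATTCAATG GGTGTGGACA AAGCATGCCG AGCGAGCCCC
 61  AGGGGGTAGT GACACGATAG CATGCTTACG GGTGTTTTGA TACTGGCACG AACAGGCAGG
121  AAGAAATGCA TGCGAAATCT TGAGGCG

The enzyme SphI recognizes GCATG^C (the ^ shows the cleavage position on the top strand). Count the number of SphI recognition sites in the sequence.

GCATGC occurs starting at positions 43, 80, 128.
SphI cuts at 3 sites.

3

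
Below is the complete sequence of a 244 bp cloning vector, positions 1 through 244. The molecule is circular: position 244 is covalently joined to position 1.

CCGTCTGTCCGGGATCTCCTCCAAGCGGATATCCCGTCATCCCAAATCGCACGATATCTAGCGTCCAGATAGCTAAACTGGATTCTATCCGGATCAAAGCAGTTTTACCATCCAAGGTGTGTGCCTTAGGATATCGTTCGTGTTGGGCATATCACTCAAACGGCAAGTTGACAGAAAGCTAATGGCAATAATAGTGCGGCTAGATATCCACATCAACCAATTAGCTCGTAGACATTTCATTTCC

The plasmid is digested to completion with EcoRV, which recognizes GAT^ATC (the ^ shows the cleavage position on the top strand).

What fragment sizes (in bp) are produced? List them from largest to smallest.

EcoRV sites (GATATC) start at positions 28, 53, 130, 203.
EcoRV cuts after base 3 of each site, so after positions 30, 55, 132, 205.
Circular molecule, 4 cuts → 4 fragments:
  31–55 → 25 bp
  56–132 → 77 bp
  133–205 → 73 bp
  206–244 then 1–30 → 39 + 30 = 69 bp
Sorted largest to smallest: 77, 73, 69, 25 bp.

77, 73, 69, 25 bp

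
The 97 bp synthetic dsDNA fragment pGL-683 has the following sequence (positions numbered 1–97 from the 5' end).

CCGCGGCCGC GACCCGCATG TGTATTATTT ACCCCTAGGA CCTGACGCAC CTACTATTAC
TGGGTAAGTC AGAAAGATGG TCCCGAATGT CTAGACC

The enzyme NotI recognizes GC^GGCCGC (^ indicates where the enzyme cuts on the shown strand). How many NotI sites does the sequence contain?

GCGGCCGC occurs starting at position 3.
NotI cuts at 1 site.

1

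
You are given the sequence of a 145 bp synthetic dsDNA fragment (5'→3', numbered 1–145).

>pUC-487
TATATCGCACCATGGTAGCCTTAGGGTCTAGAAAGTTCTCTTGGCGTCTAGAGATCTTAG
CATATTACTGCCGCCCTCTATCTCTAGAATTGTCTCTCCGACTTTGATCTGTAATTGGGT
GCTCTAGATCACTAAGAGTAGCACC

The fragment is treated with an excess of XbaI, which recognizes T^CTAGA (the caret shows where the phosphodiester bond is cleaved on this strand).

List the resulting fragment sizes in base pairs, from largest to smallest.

40, 36, 27, 22, 20 bp

XbaI sites (TCTAGA) start at positions 27, 47, 83, 123.
XbaI cuts after the first base of each site, so after positions 27, 47, 83, 123.
Linear molecule, 4 cuts → 5 fragments:
  1–27 → 27 bp
  28–47 → 20 bp
  48–83 → 36 bp
  84–123 → 40 bp
  124–145 → 22 bp
Sorted largest to smallest: 40, 36, 27, 22, 20 bp.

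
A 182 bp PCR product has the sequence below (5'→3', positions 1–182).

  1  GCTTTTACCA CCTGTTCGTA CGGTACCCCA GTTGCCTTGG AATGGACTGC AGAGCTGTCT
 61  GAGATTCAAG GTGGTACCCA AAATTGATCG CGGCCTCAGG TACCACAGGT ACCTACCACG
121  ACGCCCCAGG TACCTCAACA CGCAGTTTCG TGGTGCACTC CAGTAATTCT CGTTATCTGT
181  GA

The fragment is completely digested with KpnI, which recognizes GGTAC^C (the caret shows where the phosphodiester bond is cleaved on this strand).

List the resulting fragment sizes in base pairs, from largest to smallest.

51, 49, 26, 26, 21, 9 bp

KpnI sites (GGTACC) start at positions 22, 73, 99, 108, 129.
KpnI cuts after base 5 of each site (before the last base), so after positions 26, 77, 103, 112, 133.
Linear molecule, 5 cuts → 6 fragments:
  1–26 → 26 bp
  27–77 → 51 bp
  78–103 → 26 bp
  104–112 → 9 bp
  113–133 → 21 bp
  134–182 → 49 bp
Sorted largest to smallest: 51, 49, 26, 26, 21, 9 bp.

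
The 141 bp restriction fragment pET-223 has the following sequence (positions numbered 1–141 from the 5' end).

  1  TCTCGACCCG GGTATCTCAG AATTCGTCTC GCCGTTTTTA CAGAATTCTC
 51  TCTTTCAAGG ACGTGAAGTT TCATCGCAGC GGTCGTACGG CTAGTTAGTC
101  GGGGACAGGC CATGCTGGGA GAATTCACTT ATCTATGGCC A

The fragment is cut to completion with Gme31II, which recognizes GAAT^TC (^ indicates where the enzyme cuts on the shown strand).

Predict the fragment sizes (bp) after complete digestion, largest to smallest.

Gme31II sites (GAATTC) start at positions 20, 43, 121.
Gme31II cuts after base 4 of each site, so after positions 23, 46, 124.
Linear molecule, 3 cuts → 4 fragments:
  1–23 → 23 bp
  24–46 → 23 bp
  47–124 → 78 bp
  125–141 → 17 bp
Sorted largest to smallest: 78, 23, 23, 17 bp.

78, 23, 23, 17 bp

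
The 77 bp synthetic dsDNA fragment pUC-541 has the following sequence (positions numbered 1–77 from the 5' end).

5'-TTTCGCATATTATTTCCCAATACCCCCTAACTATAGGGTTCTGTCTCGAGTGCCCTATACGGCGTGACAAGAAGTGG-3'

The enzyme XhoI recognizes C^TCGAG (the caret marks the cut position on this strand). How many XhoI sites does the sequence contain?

1

CTCGAG occurs starting at position 45.
XhoI cuts at 1 site.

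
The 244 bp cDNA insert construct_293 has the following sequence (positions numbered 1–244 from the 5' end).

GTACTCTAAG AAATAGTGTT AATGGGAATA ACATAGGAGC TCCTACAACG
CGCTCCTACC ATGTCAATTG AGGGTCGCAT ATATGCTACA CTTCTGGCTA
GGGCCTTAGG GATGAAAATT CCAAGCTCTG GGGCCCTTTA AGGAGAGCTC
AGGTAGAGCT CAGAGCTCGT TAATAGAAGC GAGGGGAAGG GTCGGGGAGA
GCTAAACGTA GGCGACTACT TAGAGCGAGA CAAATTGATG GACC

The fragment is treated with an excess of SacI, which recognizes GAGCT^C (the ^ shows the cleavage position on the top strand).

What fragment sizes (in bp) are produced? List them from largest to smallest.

108, 77, 41, 11, 7 bp

SacI sites (GAGCTC) start at positions 37, 145, 156, 163.
SacI cuts after base 5 of each site (before the last base), so after positions 41, 149, 160, 167.
Linear molecule, 4 cuts → 5 fragments:
  1–41 → 41 bp
  42–149 → 108 bp
  150–160 → 11 bp
  161–167 → 7 bp
  168–244 → 77 bp
Sorted largest to smallest: 108, 77, 41, 11, 7 bp.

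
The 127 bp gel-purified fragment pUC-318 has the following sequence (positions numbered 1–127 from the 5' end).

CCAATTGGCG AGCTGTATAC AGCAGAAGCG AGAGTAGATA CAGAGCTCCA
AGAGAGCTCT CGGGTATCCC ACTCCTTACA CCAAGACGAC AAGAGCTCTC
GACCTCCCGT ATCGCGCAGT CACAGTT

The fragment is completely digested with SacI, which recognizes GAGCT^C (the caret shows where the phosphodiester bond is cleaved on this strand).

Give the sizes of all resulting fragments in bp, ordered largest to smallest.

47, 39, 30, 11 bp

SacI sites (GAGCTC) start at positions 43, 54, 93.
SacI cuts after base 5 of each site (before the last base), so after positions 47, 58, 97.
Linear molecule, 3 cuts → 4 fragments:
  1–47 → 47 bp
  48–58 → 11 bp
  59–97 → 39 bp
  98–127 → 30 bp
Sorted largest to smallest: 47, 39, 30, 11 bp.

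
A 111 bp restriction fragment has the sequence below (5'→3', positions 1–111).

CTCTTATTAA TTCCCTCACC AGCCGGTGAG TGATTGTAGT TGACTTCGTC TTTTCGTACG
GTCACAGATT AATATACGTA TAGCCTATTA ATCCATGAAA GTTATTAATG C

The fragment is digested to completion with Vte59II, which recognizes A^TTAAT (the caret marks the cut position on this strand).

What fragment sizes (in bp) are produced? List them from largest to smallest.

Vte59II sites (ATTAAT) start at positions 6, 68, 87, 104.
Vte59II cuts after the first base of each site, so after positions 6, 68, 87, 104.
Linear molecule, 4 cuts → 5 fragments:
  1–6 → 6 bp
  7–68 → 62 bp
  69–87 → 19 bp
  88–104 → 17 bp
  105–111 → 7 bp
Sorted largest to smallest: 62, 19, 17, 7, 6 bp.

62, 19, 17, 7, 6 bp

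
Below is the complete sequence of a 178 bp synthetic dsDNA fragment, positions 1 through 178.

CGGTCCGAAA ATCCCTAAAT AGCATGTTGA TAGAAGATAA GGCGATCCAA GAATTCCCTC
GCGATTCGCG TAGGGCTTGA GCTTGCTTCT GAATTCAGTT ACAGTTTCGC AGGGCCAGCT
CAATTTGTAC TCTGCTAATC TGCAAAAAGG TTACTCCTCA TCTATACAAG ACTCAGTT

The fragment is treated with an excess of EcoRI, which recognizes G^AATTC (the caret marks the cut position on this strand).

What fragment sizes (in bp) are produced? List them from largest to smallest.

EcoRI sites (GAATTC) start at positions 51, 91.
EcoRI cuts after the first base of each site, so after positions 51, 91.
Linear molecule, 2 cuts → 3 fragments:
  1–51 → 51 bp
  52–91 → 40 bp
  92–178 → 87 bp
Sorted largest to smallest: 87, 51, 40 bp.

87, 51, 40 bp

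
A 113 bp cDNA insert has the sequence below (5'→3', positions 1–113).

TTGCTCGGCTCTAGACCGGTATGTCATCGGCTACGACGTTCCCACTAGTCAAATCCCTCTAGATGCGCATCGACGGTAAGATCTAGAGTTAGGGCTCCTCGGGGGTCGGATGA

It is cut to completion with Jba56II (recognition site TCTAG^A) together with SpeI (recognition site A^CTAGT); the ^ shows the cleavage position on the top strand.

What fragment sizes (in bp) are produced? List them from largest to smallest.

30, 27, 24, 18, 14 bp

Jba56II sites (TCTAGA) start at positions 10, 58, 82.
Jba56II cuts after base 5 of each site (before the last base), so after positions 14, 62, 86.
The SpeI site (ACTAGT) starts at position 44.
SpeI cuts after the first base of each site, so after position 44.
Combined cut positions: 14, 44, 62, 86.
Linear molecule, 4 cuts → 5 fragments:
  1–14 → 14 bp
  15–44 → 30 bp
  45–62 → 18 bp
  63–86 → 24 bp
  87–113 → 27 bp
Sorted largest to smallest: 30, 27, 24, 18, 14 bp.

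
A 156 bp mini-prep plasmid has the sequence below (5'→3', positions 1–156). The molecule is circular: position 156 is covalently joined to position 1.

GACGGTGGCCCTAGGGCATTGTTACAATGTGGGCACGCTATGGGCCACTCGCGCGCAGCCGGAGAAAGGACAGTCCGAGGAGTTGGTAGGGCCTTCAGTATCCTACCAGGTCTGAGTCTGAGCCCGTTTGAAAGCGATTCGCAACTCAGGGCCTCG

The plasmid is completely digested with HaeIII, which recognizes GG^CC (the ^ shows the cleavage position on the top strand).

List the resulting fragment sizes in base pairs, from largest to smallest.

60, 47, 36, 13 bp

HaeIII sites (GGCC) start at positions 7, 43, 90, 150.
HaeIII cuts after base 2 of each site, so after positions 8, 44, 91, 151.
Circular molecule, 4 cuts → 4 fragments:
  9–44 → 36 bp
  45–91 → 47 bp
  92–151 → 60 bp
  152–156 then 1–8 → 5 + 8 = 13 bp
Sorted largest to smallest: 60, 47, 36, 13 bp.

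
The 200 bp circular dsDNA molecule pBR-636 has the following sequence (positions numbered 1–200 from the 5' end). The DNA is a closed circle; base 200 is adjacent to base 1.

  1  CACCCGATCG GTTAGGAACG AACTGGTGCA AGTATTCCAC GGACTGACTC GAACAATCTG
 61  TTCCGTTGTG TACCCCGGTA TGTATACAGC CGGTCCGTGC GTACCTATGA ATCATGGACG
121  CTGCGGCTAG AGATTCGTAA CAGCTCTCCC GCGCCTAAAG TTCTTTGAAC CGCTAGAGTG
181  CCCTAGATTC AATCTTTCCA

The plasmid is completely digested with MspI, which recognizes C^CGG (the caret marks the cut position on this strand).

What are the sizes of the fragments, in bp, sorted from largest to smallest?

185, 15 bp

MspI sites (CCGG) start at positions 75, 90.
MspI cuts after the first base of each site, so after positions 75, 90.
Circular molecule, 2 cuts → 2 fragments:
  76–90 → 15 bp
  91–200 then 1–75 → 110 + 75 = 185 bp
Sorted largest to smallest: 185, 15 bp.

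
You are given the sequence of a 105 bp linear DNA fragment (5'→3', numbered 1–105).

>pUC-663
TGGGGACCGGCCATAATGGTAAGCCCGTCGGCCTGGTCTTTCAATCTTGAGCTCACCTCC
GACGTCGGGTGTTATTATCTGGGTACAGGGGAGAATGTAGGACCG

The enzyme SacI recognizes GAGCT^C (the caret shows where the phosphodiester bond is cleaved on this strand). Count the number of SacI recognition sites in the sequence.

1

GAGCTC occurs starting at position 49.
SacI cuts at 1 site.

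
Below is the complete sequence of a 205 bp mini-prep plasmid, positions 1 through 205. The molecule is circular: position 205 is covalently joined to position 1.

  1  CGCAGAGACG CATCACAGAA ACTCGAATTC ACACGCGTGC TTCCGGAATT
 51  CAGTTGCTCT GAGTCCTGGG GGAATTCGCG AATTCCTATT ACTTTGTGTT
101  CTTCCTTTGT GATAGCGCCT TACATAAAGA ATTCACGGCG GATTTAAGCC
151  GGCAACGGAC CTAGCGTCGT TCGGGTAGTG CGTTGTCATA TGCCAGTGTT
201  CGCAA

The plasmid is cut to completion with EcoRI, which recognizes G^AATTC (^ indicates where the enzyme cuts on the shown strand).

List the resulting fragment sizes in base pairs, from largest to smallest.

101, 49, 26, 21, 8 bp

EcoRI sites (GAATTC) start at positions 25, 46, 72, 80, 129.
EcoRI cuts after the first base of each site, so after positions 25, 46, 72, 80, 129.
Circular molecule, 5 cuts → 5 fragments:
  26–46 → 21 bp
  47–72 → 26 bp
  73–80 → 8 bp
  81–129 → 49 bp
  130–205 then 1–25 → 76 + 25 = 101 bp
Sorted largest to smallest: 101, 49, 26, 21, 8 bp.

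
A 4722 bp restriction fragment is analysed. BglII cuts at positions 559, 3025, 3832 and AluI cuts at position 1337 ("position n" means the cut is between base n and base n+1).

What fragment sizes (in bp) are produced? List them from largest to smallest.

1688, 890, 807, 778, 559 bp

Combined cut positions (sorted): 559, 1337, 3025, 3832.
Linear molecule, 4 cuts → 5 fragments:
  559 − 0 = 559 bp
  1337 − 559 = 778 bp
  3025 − 1337 = 1688 bp
  3832 − 3025 = 807 bp
  4722 − 3832 = 890 bp
Sorted largest to smallest: 1688, 890, 807, 778, 559 bp.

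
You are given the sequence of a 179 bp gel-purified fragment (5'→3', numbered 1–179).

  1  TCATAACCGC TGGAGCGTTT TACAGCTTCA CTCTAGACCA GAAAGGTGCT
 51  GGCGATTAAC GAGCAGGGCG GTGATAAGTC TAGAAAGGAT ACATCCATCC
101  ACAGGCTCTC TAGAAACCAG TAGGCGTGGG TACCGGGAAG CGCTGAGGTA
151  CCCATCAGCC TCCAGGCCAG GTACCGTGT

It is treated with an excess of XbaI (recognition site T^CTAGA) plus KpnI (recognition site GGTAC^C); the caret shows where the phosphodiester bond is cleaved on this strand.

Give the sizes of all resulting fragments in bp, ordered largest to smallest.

XbaI sites (TCTAGA) start at positions 32, 79, 109.
XbaI cuts after the first base of each site, so after positions 32, 79, 109.
KpnI sites (GGTACC) start at positions 129, 147, 170.
KpnI cuts after base 5 of each site (before the last base), so after positions 133, 151, 174.
Combined cut positions: 32, 79, 109, 133, 151, 174.
Linear molecule, 6 cuts → 7 fragments:
  1–32 → 32 bp
  33–79 → 47 bp
  80–109 → 30 bp
  110–133 → 24 bp
  134–151 → 18 bp
  152–174 → 23 bp
  175–179 → 5 bp
Sorted largest to smallest: 47, 32, 30, 24, 23, 18, 5 bp.

47, 32, 30, 24, 23, 18, 5 bp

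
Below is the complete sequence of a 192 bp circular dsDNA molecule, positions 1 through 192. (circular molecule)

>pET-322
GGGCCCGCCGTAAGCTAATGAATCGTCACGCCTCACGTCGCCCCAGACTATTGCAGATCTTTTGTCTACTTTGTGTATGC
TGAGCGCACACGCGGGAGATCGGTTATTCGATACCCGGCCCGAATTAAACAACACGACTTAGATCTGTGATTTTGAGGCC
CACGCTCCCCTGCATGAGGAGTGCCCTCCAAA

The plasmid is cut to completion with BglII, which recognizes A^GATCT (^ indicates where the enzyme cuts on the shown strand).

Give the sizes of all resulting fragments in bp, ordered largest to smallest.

BglII sites (AGATCT) start at positions 55, 141.
BglII cuts after the first base of each site, so after positions 55, 141.
Circular molecule, 2 cuts → 2 fragments:
  56–141 → 86 bp
  142–192 then 1–55 → 51 + 55 = 106 bp
Sorted largest to smallest: 106, 86 bp.

106, 86 bp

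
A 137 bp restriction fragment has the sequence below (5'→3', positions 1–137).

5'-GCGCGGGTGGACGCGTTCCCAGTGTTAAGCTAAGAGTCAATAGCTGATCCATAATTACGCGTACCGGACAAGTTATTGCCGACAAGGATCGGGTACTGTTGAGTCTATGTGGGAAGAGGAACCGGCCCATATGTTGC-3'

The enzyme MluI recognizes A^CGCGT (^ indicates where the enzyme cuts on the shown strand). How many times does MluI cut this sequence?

2

ACGCGT occurs starting at positions 11, 57.
MluI cuts at 2 sites.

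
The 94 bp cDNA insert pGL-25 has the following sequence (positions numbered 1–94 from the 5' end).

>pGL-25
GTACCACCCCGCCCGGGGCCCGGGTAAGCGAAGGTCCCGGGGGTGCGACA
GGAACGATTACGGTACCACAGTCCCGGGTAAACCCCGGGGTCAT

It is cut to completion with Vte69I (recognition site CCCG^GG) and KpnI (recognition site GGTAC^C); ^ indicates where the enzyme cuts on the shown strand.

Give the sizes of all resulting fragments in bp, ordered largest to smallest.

Vte69I sites (CCCGGG) start at positions 12, 19, 36, 73, 84.
Vte69I cuts after base 4 of each site, so after positions 15, 22, 39, 76, 87.
The KpnI site (GGTACC) starts at position 62.
KpnI cuts after base 5 of each site (before the last base), so after position 66.
Combined cut positions: 15, 22, 39, 66, 76, 87.
Linear molecule, 6 cuts → 7 fragments:
  1–15 → 15 bp
  16–22 → 7 bp
  23–39 → 17 bp
  40–66 → 27 bp
  67–76 → 10 bp
  77–87 → 11 bp
  88–94 → 7 bp
Sorted largest to smallest: 27, 17, 15, 11, 10, 7, 7 bp.

27, 17, 15, 11, 10, 7, 7 bp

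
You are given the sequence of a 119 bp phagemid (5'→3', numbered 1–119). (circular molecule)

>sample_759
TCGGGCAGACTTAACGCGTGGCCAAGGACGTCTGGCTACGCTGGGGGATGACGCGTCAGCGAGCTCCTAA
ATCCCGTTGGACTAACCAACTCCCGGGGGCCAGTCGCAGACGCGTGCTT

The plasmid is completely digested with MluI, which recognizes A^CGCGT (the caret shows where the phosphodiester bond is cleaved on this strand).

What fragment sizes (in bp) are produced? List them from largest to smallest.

59, 37, 23 bp

MluI sites (ACGCGT) start at positions 14, 51, 110.
MluI cuts after the first base of each site, so after positions 14, 51, 110.
Circular molecule, 3 cuts → 3 fragments:
  15–51 → 37 bp
  52–110 → 59 bp
  111–119 then 1–14 → 9 + 14 = 23 bp
Sorted largest to smallest: 59, 37, 23 bp.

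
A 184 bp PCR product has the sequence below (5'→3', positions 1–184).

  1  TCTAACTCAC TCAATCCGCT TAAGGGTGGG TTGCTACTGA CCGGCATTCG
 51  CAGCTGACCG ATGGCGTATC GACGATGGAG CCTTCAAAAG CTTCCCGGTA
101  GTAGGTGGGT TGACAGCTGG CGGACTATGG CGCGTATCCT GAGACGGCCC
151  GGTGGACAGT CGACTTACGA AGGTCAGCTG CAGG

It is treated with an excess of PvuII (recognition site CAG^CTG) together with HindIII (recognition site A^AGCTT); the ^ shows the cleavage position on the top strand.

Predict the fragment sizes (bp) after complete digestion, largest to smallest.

PvuII sites (CAGCTG) start at positions 51, 114, 175.
PvuII cuts after base 3 of each site, so after positions 53, 116, 177.
The HindIII site (AAGCTT) starts at position 88.
HindIII cuts after the first base of each site, so after position 88.
Combined cut positions: 53, 88, 116, 177.
Linear molecule, 4 cuts → 5 fragments:
  1–53 → 53 bp
  54–88 → 35 bp
  89–116 → 28 bp
  117–177 → 61 bp
  178–184 → 7 bp
Sorted largest to smallest: 61, 53, 35, 28, 7 bp.

61, 53, 35, 28, 7 bp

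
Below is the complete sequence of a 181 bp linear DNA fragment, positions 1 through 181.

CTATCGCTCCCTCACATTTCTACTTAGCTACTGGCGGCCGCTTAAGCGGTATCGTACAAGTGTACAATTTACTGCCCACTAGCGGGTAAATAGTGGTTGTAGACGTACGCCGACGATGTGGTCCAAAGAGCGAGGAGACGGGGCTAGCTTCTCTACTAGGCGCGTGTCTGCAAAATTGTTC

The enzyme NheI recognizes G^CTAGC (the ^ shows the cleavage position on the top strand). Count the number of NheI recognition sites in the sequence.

GCTAGC occurs starting at position 143.
NheI cuts at 1 site.

1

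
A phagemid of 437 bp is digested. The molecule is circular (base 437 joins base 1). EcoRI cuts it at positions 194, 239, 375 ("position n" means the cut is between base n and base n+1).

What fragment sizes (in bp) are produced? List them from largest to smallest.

Circular molecule, 3 cuts → 3 fragments:
  239 − 194 = 45 bp
  375 − 239 = 136 bp
  wrap: 437 − 375 + 194 = 256 bp
Sorted largest to smallest: 256, 136, 45 bp.

256, 136, 45 bp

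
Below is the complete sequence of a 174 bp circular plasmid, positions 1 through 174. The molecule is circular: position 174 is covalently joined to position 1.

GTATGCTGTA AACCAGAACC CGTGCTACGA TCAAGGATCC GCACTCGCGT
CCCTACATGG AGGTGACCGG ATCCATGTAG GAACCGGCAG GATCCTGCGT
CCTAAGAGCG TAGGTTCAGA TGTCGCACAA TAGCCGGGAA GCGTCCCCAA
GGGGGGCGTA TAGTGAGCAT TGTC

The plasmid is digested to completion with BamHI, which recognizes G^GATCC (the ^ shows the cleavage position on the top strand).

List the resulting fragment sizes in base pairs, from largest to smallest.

119, 34, 21 bp

BamHI sites (GGATCC) start at positions 35, 69, 90.
BamHI cuts after the first base of each site, so after positions 35, 69, 90.
Circular molecule, 3 cuts → 3 fragments:
  36–69 → 34 bp
  70–90 → 21 bp
  91–174 then 1–35 → 84 + 35 = 119 bp
Sorted largest to smallest: 119, 34, 21 bp.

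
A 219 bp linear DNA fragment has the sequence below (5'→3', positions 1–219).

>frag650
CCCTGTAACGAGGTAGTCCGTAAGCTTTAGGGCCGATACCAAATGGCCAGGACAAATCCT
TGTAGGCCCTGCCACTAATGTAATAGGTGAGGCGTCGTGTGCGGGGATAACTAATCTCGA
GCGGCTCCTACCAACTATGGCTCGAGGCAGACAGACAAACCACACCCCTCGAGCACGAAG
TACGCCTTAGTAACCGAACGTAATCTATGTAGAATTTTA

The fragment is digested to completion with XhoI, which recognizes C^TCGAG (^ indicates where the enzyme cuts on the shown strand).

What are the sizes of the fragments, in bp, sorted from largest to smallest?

XhoI sites (CTCGAG) start at positions 116, 141, 168.
XhoI cuts after the first base of each site, so after positions 116, 141, 168.
Linear molecule, 3 cuts → 4 fragments:
  1–116 → 116 bp
  117–141 → 25 bp
  142–168 → 27 bp
  169–219 → 51 bp
Sorted largest to smallest: 116, 51, 27, 25 bp.

116, 51, 27, 25 bp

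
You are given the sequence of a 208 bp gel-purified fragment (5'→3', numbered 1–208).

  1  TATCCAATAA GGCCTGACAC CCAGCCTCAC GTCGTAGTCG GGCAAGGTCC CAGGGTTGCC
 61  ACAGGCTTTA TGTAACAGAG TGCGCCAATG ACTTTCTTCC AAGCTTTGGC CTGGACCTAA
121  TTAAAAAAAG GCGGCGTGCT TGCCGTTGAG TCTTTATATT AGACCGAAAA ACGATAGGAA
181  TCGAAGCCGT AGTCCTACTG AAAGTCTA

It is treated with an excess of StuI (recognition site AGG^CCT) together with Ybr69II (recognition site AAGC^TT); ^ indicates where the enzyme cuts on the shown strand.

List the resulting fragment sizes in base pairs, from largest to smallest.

104, 92, 12 bp

The StuI site (AGGCCT) starts at position 10.
StuI cuts after base 3 of each site, so after position 12.
The Ybr69II site (AAGCTT) starts at position 101.
Ybr69II cuts after base 4 of each site, so after position 104.
Combined cut positions: 12, 104.
Linear molecule, 2 cuts → 3 fragments:
  1–12 → 12 bp
  13–104 → 92 bp
  105–208 → 104 bp
Sorted largest to smallest: 104, 92, 12 bp.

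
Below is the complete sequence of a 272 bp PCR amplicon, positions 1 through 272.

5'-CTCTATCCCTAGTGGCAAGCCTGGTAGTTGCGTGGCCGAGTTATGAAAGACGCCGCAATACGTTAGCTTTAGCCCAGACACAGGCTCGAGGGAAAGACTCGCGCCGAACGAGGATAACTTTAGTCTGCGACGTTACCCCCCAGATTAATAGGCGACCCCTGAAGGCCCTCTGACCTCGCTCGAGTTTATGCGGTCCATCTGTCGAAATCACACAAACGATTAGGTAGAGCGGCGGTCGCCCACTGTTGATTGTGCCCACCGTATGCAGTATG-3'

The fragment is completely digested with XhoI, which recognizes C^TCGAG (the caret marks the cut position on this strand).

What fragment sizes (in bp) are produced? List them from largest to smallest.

XhoI sites (CTCGAG) start at positions 85, 179.
XhoI cuts after the first base of each site, so after positions 85, 179.
Linear molecule, 2 cuts → 3 fragments:
  1–85 → 85 bp
  86–179 → 94 bp
  180–272 → 93 bp
Sorted largest to smallest: 94, 93, 85 bp.

94, 93, 85 bp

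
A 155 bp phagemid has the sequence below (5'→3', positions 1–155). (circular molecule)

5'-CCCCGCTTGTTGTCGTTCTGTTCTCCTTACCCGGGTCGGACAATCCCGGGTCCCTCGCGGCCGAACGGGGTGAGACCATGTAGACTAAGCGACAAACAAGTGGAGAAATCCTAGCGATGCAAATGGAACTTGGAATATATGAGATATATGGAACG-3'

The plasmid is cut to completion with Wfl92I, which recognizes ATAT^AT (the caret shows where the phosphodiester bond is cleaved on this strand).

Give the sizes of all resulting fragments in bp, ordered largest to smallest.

146, 9 bp

Wfl92I sites (ATATAT) start at positions 135, 144.
Wfl92I cuts after base 4 of each site, so after positions 138, 147.
Circular molecule, 2 cuts → 2 fragments:
  139–147 → 9 bp
  148–155 then 1–138 → 8 + 138 = 146 bp
Sorted largest to smallest: 146, 9 bp.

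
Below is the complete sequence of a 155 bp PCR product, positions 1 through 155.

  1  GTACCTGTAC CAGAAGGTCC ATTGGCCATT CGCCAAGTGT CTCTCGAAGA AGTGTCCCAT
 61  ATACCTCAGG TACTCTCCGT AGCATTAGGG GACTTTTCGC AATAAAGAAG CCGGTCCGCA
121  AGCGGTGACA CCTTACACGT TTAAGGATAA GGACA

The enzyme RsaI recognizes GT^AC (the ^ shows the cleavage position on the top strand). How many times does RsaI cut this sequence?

3

GTAC occurs starting at positions 1, 7, 70.
RsaI cuts at 3 sites.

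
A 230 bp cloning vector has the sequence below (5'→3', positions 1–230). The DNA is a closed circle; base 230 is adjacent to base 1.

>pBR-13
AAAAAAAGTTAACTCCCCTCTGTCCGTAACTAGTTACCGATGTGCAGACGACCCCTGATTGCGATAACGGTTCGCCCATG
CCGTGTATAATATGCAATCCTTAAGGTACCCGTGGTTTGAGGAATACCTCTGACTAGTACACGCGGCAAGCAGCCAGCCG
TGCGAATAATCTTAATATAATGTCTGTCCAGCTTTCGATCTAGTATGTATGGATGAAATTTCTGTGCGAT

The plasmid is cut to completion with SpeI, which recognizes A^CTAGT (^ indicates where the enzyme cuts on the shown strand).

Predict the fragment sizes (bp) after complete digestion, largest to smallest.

126, 104 bp

SpeI sites (ACTAGT) start at positions 29, 133.
SpeI cuts after the first base of each site, so after positions 29, 133.
Circular molecule, 2 cuts → 2 fragments:
  30–133 → 104 bp
  134–230 then 1–29 → 97 + 29 = 126 bp
Sorted largest to smallest: 126, 104 bp.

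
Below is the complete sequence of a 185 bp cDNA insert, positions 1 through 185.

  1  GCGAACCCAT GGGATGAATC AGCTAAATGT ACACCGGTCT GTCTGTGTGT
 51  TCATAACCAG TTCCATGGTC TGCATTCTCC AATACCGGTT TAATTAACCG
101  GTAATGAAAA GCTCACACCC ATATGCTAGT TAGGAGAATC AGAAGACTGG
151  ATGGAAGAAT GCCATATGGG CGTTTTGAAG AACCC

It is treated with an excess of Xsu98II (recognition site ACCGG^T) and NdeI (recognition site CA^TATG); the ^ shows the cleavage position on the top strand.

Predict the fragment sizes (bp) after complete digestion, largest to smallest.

Xsu98II sites (ACCGGT) start at positions 33, 84, 97.
Xsu98II cuts after base 5 of each site (before the last base), so after positions 37, 88, 101.
NdeI sites (CATATG) start at positions 120, 163.
NdeI cuts after base 2 of each site, so after positions 121, 164.
Combined cut positions: 37, 88, 101, 121, 164.
Linear molecule, 5 cuts → 6 fragments:
  1–37 → 37 bp
  38–88 → 51 bp
  89–101 → 13 bp
  102–121 → 20 bp
  122–164 → 43 bp
  165–185 → 21 bp
Sorted largest to smallest: 51, 43, 37, 21, 20, 13 bp.

51, 43, 37, 21, 20, 13 bp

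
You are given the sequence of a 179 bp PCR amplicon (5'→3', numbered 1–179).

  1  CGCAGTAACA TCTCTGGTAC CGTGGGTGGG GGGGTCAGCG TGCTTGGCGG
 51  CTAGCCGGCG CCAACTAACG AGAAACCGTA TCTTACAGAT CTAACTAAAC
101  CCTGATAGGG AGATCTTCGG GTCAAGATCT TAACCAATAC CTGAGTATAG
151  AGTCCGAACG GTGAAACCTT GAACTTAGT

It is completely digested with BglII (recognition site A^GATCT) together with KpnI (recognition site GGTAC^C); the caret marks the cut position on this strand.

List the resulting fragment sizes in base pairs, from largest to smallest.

BglII sites (AGATCT) start at positions 87, 111, 125.
BglII cuts after the first base of each site, so after positions 87, 111, 125.
The KpnI site (GGTACC) starts at position 16.
KpnI cuts after base 5 of each site (before the last base), so after position 20.
Combined cut positions: 20, 87, 111, 125.
Linear molecule, 4 cuts → 5 fragments:
  1–20 → 20 bp
  21–87 → 67 bp
  88–111 → 24 bp
  112–125 → 14 bp
  126–179 → 54 bp
Sorted largest to smallest: 67, 54, 24, 20, 14 bp.

67, 54, 24, 20, 14 bp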